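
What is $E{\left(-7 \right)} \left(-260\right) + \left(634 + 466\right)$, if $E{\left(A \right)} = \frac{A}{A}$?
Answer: $840$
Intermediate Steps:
$E{\left(A \right)} = 1$
$E{\left(-7 \right)} \left(-260\right) + \left(634 + 466\right) = 1 \left(-260\right) + \left(634 + 466\right) = -260 + 1100 = 840$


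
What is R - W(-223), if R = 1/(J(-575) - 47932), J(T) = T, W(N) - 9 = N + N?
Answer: 21197558/48507 ≈ 437.00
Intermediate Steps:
W(N) = 9 + 2*N (W(N) = 9 + (N + N) = 9 + 2*N)
R = -1/48507 (R = 1/(-575 - 47932) = 1/(-48507) = -1/48507 ≈ -2.0616e-5)
R - W(-223) = -1/48507 - (9 + 2*(-223)) = -1/48507 - (9 - 446) = -1/48507 - 1*(-437) = -1/48507 + 437 = 21197558/48507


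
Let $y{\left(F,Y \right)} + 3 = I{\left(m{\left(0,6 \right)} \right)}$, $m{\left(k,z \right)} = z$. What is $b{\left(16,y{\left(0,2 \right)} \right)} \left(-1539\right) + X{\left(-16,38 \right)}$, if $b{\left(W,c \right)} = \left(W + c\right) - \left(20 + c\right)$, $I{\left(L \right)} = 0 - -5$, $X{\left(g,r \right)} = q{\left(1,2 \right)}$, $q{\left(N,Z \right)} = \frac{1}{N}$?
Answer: $6157$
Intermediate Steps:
$X{\left(g,r \right)} = 1$ ($X{\left(g,r \right)} = 1^{-1} = 1$)
$I{\left(L \right)} = 5$ ($I{\left(L \right)} = 0 + 5 = 5$)
$y{\left(F,Y \right)} = 2$ ($y{\left(F,Y \right)} = -3 + 5 = 2$)
$b{\left(W,c \right)} = -20 + W$
$b{\left(16,y{\left(0,2 \right)} \right)} \left(-1539\right) + X{\left(-16,38 \right)} = \left(-20 + 16\right) \left(-1539\right) + 1 = \left(-4\right) \left(-1539\right) + 1 = 6156 + 1 = 6157$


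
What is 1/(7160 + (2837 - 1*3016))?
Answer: 1/6981 ≈ 0.00014325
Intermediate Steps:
1/(7160 + (2837 - 1*3016)) = 1/(7160 + (2837 - 3016)) = 1/(7160 - 179) = 1/6981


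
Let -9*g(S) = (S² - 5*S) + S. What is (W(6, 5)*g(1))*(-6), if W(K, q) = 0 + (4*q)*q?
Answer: -200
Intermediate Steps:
W(K, q) = 4*q² (W(K, q) = 0 + 4*q² = 4*q²)
g(S) = -S²/9 + 4*S/9 (g(S) = -((S² - 5*S) + S)/9 = -(S² - 4*S)/9 = -S²/9 + 4*S/9)
(W(6, 5)*g(1))*(-6) = ((4*5²)*((⅑)*1*(4 - 1*1)))*(-6) = ((4*25)*((⅑)*1*(4 - 1)))*(-6) = (100*((⅑)*1*3))*(-6) = (100*(⅓))*(-6) = (100/3)*(-6) = -200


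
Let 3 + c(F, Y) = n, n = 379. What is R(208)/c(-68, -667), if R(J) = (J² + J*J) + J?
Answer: 10842/47 ≈ 230.68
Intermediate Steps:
c(F, Y) = 376 (c(F, Y) = -3 + 379 = 376)
R(J) = J + 2*J² (R(J) = (J² + J²) + J = 2*J² + J = J + 2*J²)
R(208)/c(-68, -667) = (208*(1 + 2*208))/376 = (208*(1 + 416))*(1/376) = (208*417)*(1/376) = 86736*(1/376) = 10842/47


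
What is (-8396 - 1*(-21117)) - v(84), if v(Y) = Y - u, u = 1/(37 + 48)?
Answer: 1074146/85 ≈ 12637.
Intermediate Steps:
u = 1/85 ≈ 0.011765
v(Y) = -1/85 + Y (v(Y) = Y - 1*1/85 = Y - 1/85 = -1/85 + Y)
(-8396 - 1*(-21117)) - v(84) = (-8396 - 1*(-21117)) - (-1/85 + 84) = (-8396 + 21117) - 1*7139/85 = 12721 - 7139/85 = 1074146/85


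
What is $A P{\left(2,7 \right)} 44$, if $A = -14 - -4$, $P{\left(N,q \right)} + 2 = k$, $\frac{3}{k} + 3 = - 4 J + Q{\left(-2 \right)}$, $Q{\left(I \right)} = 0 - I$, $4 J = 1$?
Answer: $1540$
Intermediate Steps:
$J = \frac{1}{4}$ ($J = \frac{1}{4} \cdot 1 = \frac{1}{4} \approx 0.25$)
$Q{\left(I \right)} = - I$
$k = - \frac{3}{2}$ ($k = \frac{3}{-3 - -1} = \frac{3}{-3 + \left(-1 + 2\right)} = \frac{3}{-3 + 1} = \frac{3}{-2} = 3 \left(- \frac{1}{2}\right) = - \frac{3}{2} \approx -1.5$)
$P{\left(N,q \right)} = - \frac{7}{2}$ ($P{\left(N,q \right)} = -2 - \frac{3}{2} = - \frac{7}{2}$)
$A = -10$ ($A = -14 + 4 = -10$)
$A P{\left(2,7 \right)} 44 = \left(-10\right) \left(- \frac{7}{2}\right) 44 = 35 \cdot 44 = 1540$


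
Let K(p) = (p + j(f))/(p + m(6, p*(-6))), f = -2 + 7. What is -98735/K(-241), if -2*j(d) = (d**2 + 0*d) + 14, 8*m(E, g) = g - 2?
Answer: -11946935/521 ≈ -22931.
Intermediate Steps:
m(E, g) = -1/4 + g/8 (m(E, g) = (g - 2)/8 = (-2 + g)/8 = -1/4 + g/8)
f = 5
j(d) = -7 - d**2/2 (j(d) = -((d**2 + 0*d) + 14)/2 = -((d**2 + 0) + 14)/2 = -(d**2 + 14)/2 = -(14 + d**2)/2 = -7 - d**2/2)
K(p) = (-39/2 + p)/(-1/4 + p/4) (K(p) = (p + (-7 - 1/2*5**2))/(p + (-1/4 + (p*(-6))/8)) = (p + (-7 - 1/2*25))/(p + (-1/4 + (-6*p)/8)) = (p + (-7 - 25/2))/(p + (-1/4 - 3*p/4)) = (p - 39/2)/(-1/4 + p/4) = (-39/2 + p)/(-1/4 + p/4))
-98735/K(-241) = -98735*(-1 - 241)/(2*(-39 + 2*(-241))) = -98735*(-121/(-39 - 482)) = -98735/(2*(-1/242)*(-521)) = -98735/521/121 = -98735*121/521 = -11946935/521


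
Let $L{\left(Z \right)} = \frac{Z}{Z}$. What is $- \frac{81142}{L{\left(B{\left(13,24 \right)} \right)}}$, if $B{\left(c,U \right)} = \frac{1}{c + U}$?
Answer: $-81142$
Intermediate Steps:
$B{\left(c,U \right)} = \frac{1}{U + c}$
$L{\left(Z \right)} = 1$
$- \frac{81142}{L{\left(B{\left(13,24 \right)} \right)}} = - \frac{81142}{1} = \left(-81142\right) 1 = -81142$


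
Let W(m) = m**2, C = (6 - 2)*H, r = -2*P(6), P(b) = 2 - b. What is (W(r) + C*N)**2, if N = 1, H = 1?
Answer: 4624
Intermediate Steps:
r = 8 (r = -2*(2 - 1*6) = -2*(2 - 6) = -2*(-4) = 8)
C = 4 (C = (6 - 2)*1 = 4*1 = 4)
(W(r) + C*N)**2 = (8**2 + 4*1)**2 = (64 + 4)**2 = 68**2 = 4624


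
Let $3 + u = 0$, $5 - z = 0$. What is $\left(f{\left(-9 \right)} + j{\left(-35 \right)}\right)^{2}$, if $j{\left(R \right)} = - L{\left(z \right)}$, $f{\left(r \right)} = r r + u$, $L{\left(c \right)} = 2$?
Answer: $5776$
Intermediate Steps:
$z = 5$ ($z = 5 - 0 = 5 + 0 = 5$)
$u = -3$ ($u = -3 + 0 = -3$)
$f{\left(r \right)} = -3 + r^{2}$ ($f{\left(r \right)} = r r - 3 = r^{2} - 3 = -3 + r^{2}$)
$j{\left(R \right)} = -2$ ($j{\left(R \right)} = \left(-1\right) 2 = -2$)
$\left(f{\left(-9 \right)} + j{\left(-35 \right)}\right)^{2} = \left(\left(-3 + \left(-9\right)^{2}\right) - 2\right)^{2} = \left(\left(-3 + 81\right) - 2\right)^{2} = \left(78 - 2\right)^{2} = 76^{2} = 5776$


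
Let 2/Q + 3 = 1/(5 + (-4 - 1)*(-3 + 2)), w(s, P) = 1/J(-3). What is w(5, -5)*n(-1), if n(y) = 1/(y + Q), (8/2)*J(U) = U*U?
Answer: -116/441 ≈ -0.26304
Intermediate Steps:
J(U) = U²/4 (J(U) = (U*U)/4 = U²/4)
w(s, P) = 4/9 (w(s, P) = 1/((¼)*(-3)²) = 1/((¼)*9) = 1/(9/4) = 4/9)
Q = -20/29 (Q = 2/(-3 + 1/(5 + (-4 - 1)*(-3 + 2))) = 2/(-3 + 1/(5 - 5*(-1))) = 2/(-3 + 1/(5 + 5)) = 2/(-3 + 1/10) = 2/(-3 + ⅒) = 2/(-29/10) = 2*(-10/29) = -20/29 ≈ -0.68966)
n(y) = 1/(-20/29 + y) (n(y) = 1/(y - 20/29) = 1/(-20/29 + y))
w(5, -5)*n(-1) = 4*(29/(-20 + 29*(-1)))/9 = 4*(29/(-20 - 29))/9 = 4*(29/(-49))/9 = 4*(29*(-1/49))/9 = (4/9)*(-29/49) = -116/441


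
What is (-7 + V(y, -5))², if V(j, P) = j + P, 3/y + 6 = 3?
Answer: 169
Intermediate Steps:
y = -1 (y = 3/(-6 + 3) = 3/(-3) = 3*(-⅓) = -1)
V(j, P) = P + j
(-7 + V(y, -5))² = (-7 + (-5 - 1))² = (-7 - 6)² = (-13)² = 169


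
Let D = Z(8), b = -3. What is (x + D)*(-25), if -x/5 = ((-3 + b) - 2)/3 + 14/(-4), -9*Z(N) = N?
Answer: -13475/18 ≈ -748.61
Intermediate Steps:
Z(N) = -N/9
D = -8/9 (D = -1/9*8 = -8/9 ≈ -0.88889)
x = 185/6 (x = -5*(((-3 - 3) - 2)/3 + 14/(-4)) = -5*((-6 - 2)*(1/3) + 14*(-1/4)) = -5*(-8*1/3 - 7/2) = -5*(-8/3 - 7/2) = -5*(-37/6) = 185/6 ≈ 30.833)
(x + D)*(-25) = (185/6 - 8/9)*(-25) = (539/18)*(-25) = -13475/18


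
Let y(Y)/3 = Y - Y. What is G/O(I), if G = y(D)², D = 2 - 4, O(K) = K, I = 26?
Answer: 0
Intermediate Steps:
D = -2
y(Y) = 0 (y(Y) = 3*(Y - Y) = 3*0 = 0)
G = 0 (G = 0² = 0)
G/O(I) = 0/26 = 0*(1/26) = 0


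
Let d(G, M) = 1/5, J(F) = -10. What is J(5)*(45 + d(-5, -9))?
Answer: -452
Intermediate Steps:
d(G, M) = ⅕
J(5)*(45 + d(-5, -9)) = -10*(45 + ⅕) = -10*226/5 = -452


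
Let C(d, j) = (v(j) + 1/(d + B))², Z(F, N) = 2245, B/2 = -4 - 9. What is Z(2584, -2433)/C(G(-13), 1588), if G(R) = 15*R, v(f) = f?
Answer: 109648045/123163796809 ≈ 0.00089026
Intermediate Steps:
B = -26 (B = 2*(-4 - 9) = 2*(-13) = -26)
C(d, j) = (j + 1/(-26 + d))² (C(d, j) = (j + 1/(d - 26))² = (j + 1/(-26 + d))²)
Z(2584, -2433)/C(G(-13), 1588) = 2245/(((1 - 26*1588 + (15*(-13))*1588)²/(-26 + 15*(-13))²)) = 2245/(((1 - 41288 - 195*1588)²/(-26 - 195)²)) = 2245/(((1 - 41288 - 309660)²/(-221)²)) = 2245/(((1/48841)*(-350947)²)) = 2245/(((1/48841)*123163796809)) = 2245/(123163796809/48841) = 2245*(48841/123163796809) = 109648045/123163796809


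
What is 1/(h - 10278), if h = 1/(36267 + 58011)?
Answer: -94278/968989283 ≈ -9.7295e-5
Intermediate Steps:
h = 1/94278 ≈ 1.0607e-5
1/(h - 10278) = 1/(1/94278 - 10278) = 1/(-968989283/94278) = -94278/968989283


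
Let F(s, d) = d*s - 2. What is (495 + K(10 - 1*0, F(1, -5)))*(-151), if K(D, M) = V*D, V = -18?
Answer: -47565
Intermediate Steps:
F(s, d) = -2 + d*s
K(D, M) = -18*D
(495 + K(10 - 1*0, F(1, -5)))*(-151) = (495 - 18*(10 - 1*0))*(-151) = (495 - 18*(10 + 0))*(-151) = (495 - 18*10)*(-151) = (495 - 180)*(-151) = 315*(-151) = -47565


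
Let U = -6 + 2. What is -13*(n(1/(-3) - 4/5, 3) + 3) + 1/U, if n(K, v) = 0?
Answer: -157/4 ≈ -39.250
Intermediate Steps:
U = -4
-13*(n(1/(-3) - 4/5, 3) + 3) + 1/U = -13*(0 + 3) + 1/(-4) = -13*3 - ¼ = -39 - ¼ = -157/4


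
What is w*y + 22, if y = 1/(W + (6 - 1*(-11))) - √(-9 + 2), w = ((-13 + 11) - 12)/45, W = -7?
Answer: 4943/225 + 14*I*√7/45 ≈ 21.969 + 0.82312*I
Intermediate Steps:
w = -14/45 (w = (-2 - 12)*(1/45) = -14*1/45 = -14/45 ≈ -0.31111)
y = ⅒ - I*√7 (y = 1/(-7 + (6 - 1*(-11))) - √(-9 + 2) = 1/(-7 + (6 + 11)) - √(-7) = 1/(-7 + 17) - I*√7 = 1/10 - I*√7 = ⅒ - I*√7 ≈ 0.1 - 2.6458*I)
w*y + 22 = -14*(⅒ - I*√7)/45 + 22 = (-7/225 + 14*I*√7/45) + 22 = 4943/225 + 14*I*√7/45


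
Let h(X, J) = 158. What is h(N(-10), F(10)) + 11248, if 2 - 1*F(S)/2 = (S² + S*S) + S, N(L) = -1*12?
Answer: 11406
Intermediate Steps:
N(L) = -12
F(S) = 4 - 4*S² - 2*S (F(S) = 4 - 2*((S² + S*S) + S) = 4 - 2*((S² + S²) + S) = 4 - 2*(2*S² + S) = 4 - 2*(S + 2*S²) = 4 + (-4*S² - 2*S) = 4 - 4*S² - 2*S)
h(N(-10), F(10)) + 11248 = 158 + 11248 = 11406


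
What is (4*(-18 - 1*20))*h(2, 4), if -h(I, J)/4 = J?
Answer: 2432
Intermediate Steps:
h(I, J) = -4*J
(4*(-18 - 1*20))*h(2, 4) = (4*(-18 - 1*20))*(-4*4) = (4*(-18 - 20))*(-16) = (4*(-38))*(-16) = -152*(-16) = 2432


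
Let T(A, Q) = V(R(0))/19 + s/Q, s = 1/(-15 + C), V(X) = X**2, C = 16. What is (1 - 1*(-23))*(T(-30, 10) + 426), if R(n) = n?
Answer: 51132/5 ≈ 10226.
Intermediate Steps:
s = 1 (s = 1/(-15 + 16) = 1/1 = 1)
T(A, Q) = 1/Q (T(A, Q) = 0**2/19 + 1/Q = 0*(1/19) + 1/Q = 0 + 1/Q = 1/Q)
(1 - 1*(-23))*(T(-30, 10) + 426) = (1 - 1*(-23))*(1/10 + 426) = (1 + 23)*(1/10 + 426) = 24*(4261/10) = 51132/5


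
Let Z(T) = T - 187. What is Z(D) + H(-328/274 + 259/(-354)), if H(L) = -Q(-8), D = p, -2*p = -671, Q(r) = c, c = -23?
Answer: 343/2 ≈ 171.50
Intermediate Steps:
Q(r) = -23
p = 671/2 (p = -1/2*(-671) = 671/2 ≈ 335.50)
D = 671/2 ≈ 335.50
Z(T) = -187 + T
H(L) = 23 (H(L) = -1*(-23) = 23)
Z(D) + H(-328/274 + 259/(-354)) = (-187 + 671/2) + 23 = 297/2 + 23 = 343/2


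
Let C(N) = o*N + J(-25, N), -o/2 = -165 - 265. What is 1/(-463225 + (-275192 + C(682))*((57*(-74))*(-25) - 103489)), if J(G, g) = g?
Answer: 1/611388385 ≈ 1.6356e-9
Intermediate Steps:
o = 860 (o = -2*(-165 - 265) = -2*(-430) = 860)
C(N) = 861*N (C(N) = 860*N + N = 861*N)
1/(-463225 + (-275192 + C(682))*((57*(-74))*(-25) - 103489)) = 1/(-463225 + (-275192 + 861*682)*((57*(-74))*(-25) - 103489)) = 1/(-463225 + (-275192 + 587202)*(-4218*(-25) - 103489)) = 1/(-463225 + 312010*(105450 - 103489)) = 1/(-463225 + 312010*1961) = 1/(-463225 + 611851610) = 1/611388385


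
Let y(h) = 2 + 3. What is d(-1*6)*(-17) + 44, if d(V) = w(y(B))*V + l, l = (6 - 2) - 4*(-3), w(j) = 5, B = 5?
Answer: 282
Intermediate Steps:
y(h) = 5
l = 16 (l = 4 + 12 = 16)
d(V) = 16 + 5*V (d(V) = 5*V + 16 = 16 + 5*V)
d(-1*6)*(-17) + 44 = (16 + 5*(-1*6))*(-17) + 44 = (16 + 5*(-6))*(-17) + 44 = (16 - 30)*(-17) + 44 = -14*(-17) + 44 = 238 + 44 = 282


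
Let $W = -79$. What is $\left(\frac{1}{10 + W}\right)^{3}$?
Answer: $- \frac{1}{328509} \approx -3.0441 \cdot 10^{-6}$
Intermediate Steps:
$\left(\frac{1}{10 + W}\right)^{3} = \left(\frac{1}{10 - 79}\right)^{3} = \left(\frac{1}{-69}\right)^{3} = \left(- \frac{1}{69}\right)^{3} = - \frac{1}{328509}$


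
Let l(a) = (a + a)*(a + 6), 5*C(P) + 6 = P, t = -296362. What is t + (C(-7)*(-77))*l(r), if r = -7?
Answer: -1467796/5 ≈ -2.9356e+5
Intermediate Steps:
C(P) = -6/5 + P/5
l(a) = 2*a*(6 + a) (l(a) = (2*a)*(6 + a) = 2*a*(6 + a))
t + (C(-7)*(-77))*l(r) = -296362 + ((-6/5 + (⅕)*(-7))*(-77))*(2*(-7)*(6 - 7)) = -296362 + ((-6/5 - 7/5)*(-77))*(2*(-7)*(-1)) = -296362 - 13/5*(-77)*14 = -296362 + (1001/5)*14 = -296362 + 14014/5 = -1467796/5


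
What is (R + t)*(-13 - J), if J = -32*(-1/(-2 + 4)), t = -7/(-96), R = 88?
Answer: -245195/96 ≈ -2554.1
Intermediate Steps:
t = 7/96 (t = -7*(-1/96) = 7/96 ≈ 0.072917)
J = 16 (J = -32/(2*(-1)) = -32/(-2) = -32*(-1/2) = 16)
(R + t)*(-13 - J) = (88 + 7/96)*(-13 - 1*16) = 8455*(-13 - 16)/96 = (8455/96)*(-29) = -245195/96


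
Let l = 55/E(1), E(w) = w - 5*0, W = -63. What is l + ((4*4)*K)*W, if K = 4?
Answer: -3977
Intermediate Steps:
E(w) = w (E(w) = w + 0 = w)
l = 55 (l = 55/1 = 55*1 = 55)
l + ((4*4)*K)*W = 55 + ((4*4)*4)*(-63) = 55 + (16*4)*(-63) = 55 + 64*(-63) = 55 - 4032 = -3977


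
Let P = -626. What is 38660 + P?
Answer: 38034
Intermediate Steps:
38660 + P = 38660 - 626 = 38034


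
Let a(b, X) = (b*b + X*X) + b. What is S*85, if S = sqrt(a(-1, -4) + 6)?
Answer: 85*sqrt(22) ≈ 398.69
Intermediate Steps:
a(b, X) = b + X**2 + b**2 (a(b, X) = (b**2 + X**2) + b = (X**2 + b**2) + b = b + X**2 + b**2)
S = sqrt(22) (S = sqrt((-1 + (-4)**2 + (-1)**2) + 6) = sqrt((-1 + 16 + 1) + 6) = sqrt(16 + 6) = sqrt(22) ≈ 4.6904)
S*85 = sqrt(22)*85 = 85*sqrt(22)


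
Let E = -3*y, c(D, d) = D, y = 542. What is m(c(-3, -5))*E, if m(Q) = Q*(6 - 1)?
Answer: 24390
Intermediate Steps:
m(Q) = 5*Q (m(Q) = Q*5 = 5*Q)
E = -1626 (E = -3*542 = -1626)
m(c(-3, -5))*E = (5*(-3))*(-1626) = -15*(-1626) = 24390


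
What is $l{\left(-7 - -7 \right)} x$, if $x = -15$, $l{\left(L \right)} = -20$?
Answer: $300$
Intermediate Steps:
$l{\left(-7 - -7 \right)} x = \left(-20\right) \left(-15\right) = 300$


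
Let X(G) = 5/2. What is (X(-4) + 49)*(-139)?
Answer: -14317/2 ≈ -7158.5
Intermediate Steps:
X(G) = 5/2 (X(G) = 5*(½) = 5/2)
(X(-4) + 49)*(-139) = (5/2 + 49)*(-139) = (103/2)*(-139) = -14317/2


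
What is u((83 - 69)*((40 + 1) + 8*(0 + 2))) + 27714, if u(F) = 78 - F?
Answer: 26994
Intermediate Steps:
u((83 - 69)*((40 + 1) + 8*(0 + 2))) + 27714 = (78 - (83 - 69)*((40 + 1) + 8*(0 + 2))) + 27714 = (78 - 14*(41 + 8*2)) + 27714 = (78 - 14*(41 + 16)) + 27714 = (78 - 14*57) + 27714 = (78 - 1*798) + 27714 = (78 - 798) + 27714 = -720 + 27714 = 26994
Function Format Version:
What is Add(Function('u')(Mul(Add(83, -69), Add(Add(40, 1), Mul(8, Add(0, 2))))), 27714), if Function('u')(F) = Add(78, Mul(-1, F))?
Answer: 26994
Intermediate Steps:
Add(Function('u')(Mul(Add(83, -69), Add(Add(40, 1), Mul(8, Add(0, 2))))), 27714) = Add(Add(78, Mul(-1, Mul(Add(83, -69), Add(Add(40, 1), Mul(8, Add(0, 2)))))), 27714) = Add(Add(78, Mul(-1, Mul(14, Add(41, Mul(8, 2))))), 27714) = Add(Add(78, Mul(-1, Mul(14, Add(41, 16)))), 27714) = Add(Add(78, Mul(-1, Mul(14, 57))), 27714) = Add(Add(78, Mul(-1, 798)), 27714) = Add(Add(78, -798), 27714) = Add(-720, 27714) = 26994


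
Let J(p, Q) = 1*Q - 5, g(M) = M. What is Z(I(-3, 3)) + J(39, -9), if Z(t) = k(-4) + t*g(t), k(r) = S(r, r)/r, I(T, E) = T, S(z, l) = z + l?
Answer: -3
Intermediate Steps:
S(z, l) = l + z
J(p, Q) = -5 + Q (J(p, Q) = Q - 5 = -5 + Q)
k(r) = 2 (k(r) = (r + r)/r = (2*r)/r = 2)
Z(t) = 2 + t**2 (Z(t) = 2 + t*t = 2 + t**2)
Z(I(-3, 3)) + J(39, -9) = (2 + (-3)**2) + (-5 - 9) = (2 + 9) - 14 = 11 - 14 = -3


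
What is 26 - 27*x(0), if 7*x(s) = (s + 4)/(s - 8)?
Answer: 391/14 ≈ 27.929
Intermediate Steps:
x(s) = (4 + s)/(7*(-8 + s)) (x(s) = ((s + 4)/(s - 8))/7 = ((4 + s)/(-8 + s))/7 = (4 + s)/(7*(-8 + s)))
26 - 27*x(0) = 26 - 27*(4 + 0)/(7*(-8 + 0)) = 26 - 27*4/(7*(-8)) = 26 - 27*(-1)*4/(7*8) = 26 - 27*(-1/14) = 26 + 27/14 = 391/14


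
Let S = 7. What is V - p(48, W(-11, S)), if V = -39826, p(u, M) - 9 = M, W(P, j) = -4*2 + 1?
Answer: -39828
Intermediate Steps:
W(P, j) = -7 (W(P, j) = -8 + 1 = -7)
p(u, M) = 9 + M
V - p(48, W(-11, S)) = -39826 - (9 - 7) = -39826 - 1*2 = -39826 - 2 = -39828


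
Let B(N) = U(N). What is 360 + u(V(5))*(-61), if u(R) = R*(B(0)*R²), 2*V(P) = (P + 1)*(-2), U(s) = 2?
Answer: 26712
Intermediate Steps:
B(N) = 2
V(P) = -1 - P (V(P) = ((P + 1)*(-2))/2 = ((1 + P)*(-2))/2 = (-2 - 2*P)/2 = -1 - P)
u(R) = 2*R³ (u(R) = R*(2*R²) = 2*R³)
360 + u(V(5))*(-61) = 360 + (2*(-1 - 1*5)³)*(-61) = 360 + (2*(-1 - 5)³)*(-61) = 360 + (2*(-6)³)*(-61) = 360 + (2*(-216))*(-61) = 360 - 432*(-61) = 360 + 26352 = 26712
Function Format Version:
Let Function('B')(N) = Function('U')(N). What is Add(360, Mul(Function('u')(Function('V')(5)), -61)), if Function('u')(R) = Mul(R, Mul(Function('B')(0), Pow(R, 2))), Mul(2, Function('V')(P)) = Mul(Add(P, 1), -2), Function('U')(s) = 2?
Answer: 26712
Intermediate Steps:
Function('B')(N) = 2
Function('V')(P) = Add(-1, Mul(-1, P)) (Function('V')(P) = Mul(Rational(1, 2), Mul(Add(P, 1), -2)) = Mul(Rational(1, 2), Mul(Add(1, P), -2)) = Mul(Rational(1, 2), Add(-2, Mul(-2, P))) = Add(-1, Mul(-1, P)))
Function('u')(R) = Mul(2, Pow(R, 3)) (Function('u')(R) = Mul(R, Mul(2, Pow(R, 2))) = Mul(2, Pow(R, 3)))
Add(360, Mul(Function('u')(Function('V')(5)), -61)) = Add(360, Mul(Mul(2, Pow(Add(-1, Mul(-1, 5)), 3)), -61)) = Add(360, Mul(Mul(2, Pow(Add(-1, -5), 3)), -61)) = Add(360, Mul(Mul(2, Pow(-6, 3)), -61)) = Add(360, Mul(Mul(2, -216), -61)) = Add(360, Mul(-432, -61)) = Add(360, 26352) = 26712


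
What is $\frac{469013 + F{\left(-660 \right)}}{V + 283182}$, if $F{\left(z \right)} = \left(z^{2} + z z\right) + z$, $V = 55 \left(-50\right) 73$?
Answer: $\frac{1339553}{82432} \approx 16.25$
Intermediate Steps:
$V = -200750$ ($V = \left(-2750\right) 73 = -200750$)
$F{\left(z \right)} = z + 2 z^{2}$ ($F{\left(z \right)} = \left(z^{2} + z^{2}\right) + z = 2 z^{2} + z = z + 2 z^{2}$)
$\frac{469013 + F{\left(-660 \right)}}{V + 283182} = \frac{469013 - 660 \left(1 + 2 \left(-660\right)\right)}{-200750 + 283182} = \frac{469013 - 660 \left(1 - 1320\right)}{82432} = \left(469013 - -870540\right) \frac{1}{82432} = \left(469013 + 870540\right) \frac{1}{82432} = 1339553 \cdot \frac{1}{82432} = \frac{1339553}{82432}$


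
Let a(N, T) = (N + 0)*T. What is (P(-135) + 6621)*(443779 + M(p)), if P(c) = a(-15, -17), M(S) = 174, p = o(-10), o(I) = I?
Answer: 3052620828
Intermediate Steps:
a(N, T) = N*T
p = -10
P(c) = 255 (P(c) = -15*(-17) = 255)
(P(-135) + 6621)*(443779 + M(p)) = (255 + 6621)*(443779 + 174) = 6876*443953 = 3052620828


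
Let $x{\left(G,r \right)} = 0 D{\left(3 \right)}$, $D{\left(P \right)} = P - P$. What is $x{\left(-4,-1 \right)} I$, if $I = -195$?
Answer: $0$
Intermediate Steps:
$D{\left(P \right)} = 0$
$x{\left(G,r \right)} = 0$ ($x{\left(G,r \right)} = 0 \cdot 0 = 0$)
$x{\left(-4,-1 \right)} I = 0 \left(-195\right) = 0$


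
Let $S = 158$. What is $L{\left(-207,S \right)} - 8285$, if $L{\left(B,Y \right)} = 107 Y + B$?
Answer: $8414$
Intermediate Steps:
$L{\left(B,Y \right)} = B + 107 Y$
$L{\left(-207,S \right)} - 8285 = \left(-207 + 107 \cdot 158\right) - 8285 = \left(-207 + 16906\right) - 8285 = 16699 - 8285 = 8414$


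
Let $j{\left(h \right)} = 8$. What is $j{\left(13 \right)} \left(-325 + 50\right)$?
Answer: $-2200$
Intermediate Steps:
$j{\left(13 \right)} \left(-325 + 50\right) = 8 \left(-325 + 50\right) = 8 \left(-275\right) = -2200$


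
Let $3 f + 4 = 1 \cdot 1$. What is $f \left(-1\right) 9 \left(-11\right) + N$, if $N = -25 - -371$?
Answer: $247$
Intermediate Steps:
$f = -1$ ($f = - \frac{4}{3} + \frac{1 \cdot 1}{3} = - \frac{4}{3} + \frac{1}{3} \cdot 1 = - \frac{4}{3} + \frac{1}{3} = -1$)
$N = 346$ ($N = -25 + 371 = 346$)
$f \left(-1\right) 9 \left(-11\right) + N = - \left(-1\right) 9 \left(-11\right) + 346 = - \left(-9\right) \left(-11\right) + 346 = \left(-1\right) 99 + 346 = -99 + 346 = 247$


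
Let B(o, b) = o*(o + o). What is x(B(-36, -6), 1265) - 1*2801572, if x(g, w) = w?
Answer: -2800307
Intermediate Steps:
B(o, b) = 2*o**2 (B(o, b) = o*(2*o) = 2*o**2)
x(B(-36, -6), 1265) - 1*2801572 = 1265 - 1*2801572 = 1265 - 2801572 = -2800307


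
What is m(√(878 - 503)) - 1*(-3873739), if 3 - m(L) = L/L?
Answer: 3873741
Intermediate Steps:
m(L) = 2 (m(L) = 3 - L/L = 3 - 1*1 = 3 - 1 = 2)
m(√(878 - 503)) - 1*(-3873739) = 2 - 1*(-3873739) = 2 + 3873739 = 3873741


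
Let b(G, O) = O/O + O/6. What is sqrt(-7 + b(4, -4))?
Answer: 2*I*sqrt(15)/3 ≈ 2.582*I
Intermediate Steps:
b(G, O) = 1 + O/6 (b(G, O) = 1 + O*(1/6) = 1 + O/6)
sqrt(-7 + b(4, -4)) = sqrt(-7 + (1 + (1/6)*(-4))) = sqrt(-7 + (1 - 2/3)) = sqrt(-7 + 1/3) = sqrt(-20/3) = 2*I*sqrt(15)/3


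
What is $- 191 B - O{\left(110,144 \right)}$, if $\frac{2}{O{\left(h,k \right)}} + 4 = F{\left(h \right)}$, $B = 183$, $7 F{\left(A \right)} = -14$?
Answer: $- \frac{104858}{3} \approx -34953.0$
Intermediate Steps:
$F{\left(A \right)} = -2$ ($F{\left(A \right)} = \frac{1}{7} \left(-14\right) = -2$)
$O{\left(h,k \right)} = - \frac{1}{3}$ ($O{\left(h,k \right)} = \frac{2}{-4 - 2} = \frac{2}{-6} = 2 \left(- \frac{1}{6}\right) = - \frac{1}{3}$)
$- 191 B - O{\left(110,144 \right)} = \left(-191\right) 183 - - \frac{1}{3} = -34953 + \frac{1}{3} = - \frac{104858}{3}$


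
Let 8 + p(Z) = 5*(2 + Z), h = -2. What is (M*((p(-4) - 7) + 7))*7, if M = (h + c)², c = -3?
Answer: -3150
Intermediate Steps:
p(Z) = 2 + 5*Z (p(Z) = -8 + 5*(2 + Z) = -8 + (10 + 5*Z) = 2 + 5*Z)
M = 25 (M = (-2 - 3)² = (-5)² = 25)
(M*((p(-4) - 7) + 7))*7 = (25*(((2 + 5*(-4)) - 7) + 7))*7 = (25*(((2 - 20) - 7) + 7))*7 = (25*((-18 - 7) + 7))*7 = (25*(-25 + 7))*7 = (25*(-18))*7 = -450*7 = -3150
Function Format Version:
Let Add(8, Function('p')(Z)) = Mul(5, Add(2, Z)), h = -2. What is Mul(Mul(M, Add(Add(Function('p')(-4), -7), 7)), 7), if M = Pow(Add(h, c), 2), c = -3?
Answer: -3150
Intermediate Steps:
Function('p')(Z) = Add(2, Mul(5, Z)) (Function('p')(Z) = Add(-8, Mul(5, Add(2, Z))) = Add(-8, Add(10, Mul(5, Z))) = Add(2, Mul(5, Z)))
M = 25 (M = Pow(Add(-2, -3), 2) = Pow(-5, 2) = 25)
Mul(Mul(M, Add(Add(Function('p')(-4), -7), 7)), 7) = Mul(Mul(25, Add(Add(Add(2, Mul(5, -4)), -7), 7)), 7) = Mul(Mul(25, Add(Add(Add(2, -20), -7), 7)), 7) = Mul(Mul(25, Add(Add(-18, -7), 7)), 7) = Mul(Mul(25, Add(-25, 7)), 7) = Mul(Mul(25, -18), 7) = Mul(-450, 7) = -3150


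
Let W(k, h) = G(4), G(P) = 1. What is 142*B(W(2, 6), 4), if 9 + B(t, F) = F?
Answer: -710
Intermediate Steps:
W(k, h) = 1
B(t, F) = -9 + F
142*B(W(2, 6), 4) = 142*(-9 + 4) = 142*(-5) = -710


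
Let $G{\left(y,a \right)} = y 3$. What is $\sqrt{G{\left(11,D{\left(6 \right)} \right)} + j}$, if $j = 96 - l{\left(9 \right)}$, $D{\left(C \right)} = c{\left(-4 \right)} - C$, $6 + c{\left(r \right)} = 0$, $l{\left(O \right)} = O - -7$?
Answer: $\sqrt{113} \approx 10.63$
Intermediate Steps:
$l{\left(O \right)} = 7 + O$ ($l{\left(O \right)} = O + 7 = 7 + O$)
$c{\left(r \right)} = -6$ ($c{\left(r \right)} = -6 + 0 = -6$)
$D{\left(C \right)} = -6 - C$
$G{\left(y,a \right)} = 3 y$
$j = 80$ ($j = 96 - \left(7 + 9\right) = 96 - 16 = 80$)
$\sqrt{G{\left(11,D{\left(6 \right)} \right)} + j} = \sqrt{3 \cdot 11 + 80} = \sqrt{33 + 80} = \sqrt{113}$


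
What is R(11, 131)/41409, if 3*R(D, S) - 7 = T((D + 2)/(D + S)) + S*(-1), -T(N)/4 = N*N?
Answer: -625253/626228307 ≈ -0.00099844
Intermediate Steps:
T(N) = -4*N² (T(N) = -4*N*N = -4*N²)
R(D, S) = 7/3 - S/3 - 4*(2 + D)²/(3*(D + S)²) (R(D, S) = 7/3 + (-4*(D + 2)²/(D + S)² + S*(-1))/3 = 7/3 + (-4*(2 + D)²/(D + S)² - S)/3 = 7/3 + (-S - 4*(2 + D)²/(D + S)²)/3 = 7/3 + (-S/3 - 4*(2 + D)²/(3*(D + S)²)) = 7/3 - S/3 - 4*(2 + D)²/(3*(D + S)²))
R(11, 131)/41409 = (7/3 - ⅓*131 - 4*(2 + 11)²/(3*(11 + 131)²))/41409 = (7/3 - 131/3 - 4/3*13²/142²)*(1/41409) = (7/3 - 131/3 - 4/3*169*1/20164)*(1/41409) = (7/3 - 131/3 - 169/15123)*(1/41409) = -625253/15123*1/41409 = -625253/626228307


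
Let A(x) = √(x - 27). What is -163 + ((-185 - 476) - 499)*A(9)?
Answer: -163 - 3480*I*√2 ≈ -163.0 - 4921.5*I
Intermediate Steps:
A(x) = √(-27 + x)
-163 + ((-185 - 476) - 499)*A(9) = -163 + ((-185 - 476) - 499)*√(-27 + 9) = -163 + (-661 - 499)*√(-18) = -163 - 3480*I*√2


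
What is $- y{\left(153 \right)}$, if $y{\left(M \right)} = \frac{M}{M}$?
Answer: $-1$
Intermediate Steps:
$y{\left(M \right)} = 1$
$- y{\left(153 \right)} = \left(-1\right) 1 = -1$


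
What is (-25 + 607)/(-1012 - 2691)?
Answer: -582/3703 ≈ -0.15717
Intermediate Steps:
(-25 + 607)/(-1012 - 2691) = 582/(-3703) = 582*(-1/3703) = -582/3703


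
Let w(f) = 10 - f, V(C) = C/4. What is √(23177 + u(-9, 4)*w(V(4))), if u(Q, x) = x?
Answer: √23213 ≈ 152.36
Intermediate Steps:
V(C) = C/4 (V(C) = C*(¼) = C/4)
√(23177 + u(-9, 4)*w(V(4))) = √(23177 + 4*(10 - 4/4)) = √(23177 + 4*(10 - 1*1)) = √(23177 + 4*(10 - 1)) = √(23177 + 4*9) = √(23177 + 36) = √23213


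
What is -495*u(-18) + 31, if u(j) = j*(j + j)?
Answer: -320729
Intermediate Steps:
u(j) = 2*j**2 (u(j) = j*(2*j) = 2*j**2)
-495*u(-18) + 31 = -990*(-18)**2 + 31 = -990*324 + 31 = -495*648 + 31 = -320760 + 31 = -320729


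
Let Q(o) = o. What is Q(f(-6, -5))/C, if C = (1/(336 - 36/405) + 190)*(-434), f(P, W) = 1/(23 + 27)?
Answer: -3779/15581061125 ≈ -2.4254e-7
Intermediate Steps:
f(P, W) = 1/50
C = -623242445/7558 (C = (1/(336 - 36*1/405) + 190)*(-434) = (1/(336 - 4/45) + 190)*(-434) = (1/(15116/45) + 190)*(-434) = (45/15116 + 190)*(-434) = (2872085/15116)*(-434) = -623242445/7558 ≈ -82461.)
Q(f(-6, -5))/C = 1/(50*(-623242445/7558)) = (1/50)*(-7558/623242445) = -3779/15581061125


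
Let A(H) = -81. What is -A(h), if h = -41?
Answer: 81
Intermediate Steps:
-A(h) = -1*(-81) = 81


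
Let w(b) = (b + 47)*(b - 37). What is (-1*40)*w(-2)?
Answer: 70200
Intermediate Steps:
w(b) = (-37 + b)*(47 + b) (w(b) = (47 + b)*(-37 + b) = (-37 + b)*(47 + b))
(-1*40)*w(-2) = (-1*40)*(-1739 + (-2)² + 10*(-2)) = -40*(-1739 + 4 - 20) = -40*(-1755) = 70200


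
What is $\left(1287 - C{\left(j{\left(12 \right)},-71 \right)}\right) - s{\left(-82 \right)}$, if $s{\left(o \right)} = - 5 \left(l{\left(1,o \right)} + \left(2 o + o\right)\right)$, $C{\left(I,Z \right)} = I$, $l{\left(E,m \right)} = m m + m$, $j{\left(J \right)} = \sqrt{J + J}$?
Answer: $33267 - 2 \sqrt{6} \approx 33262.0$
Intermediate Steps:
$j{\left(J \right)} = \sqrt{2} \sqrt{J}$ ($j{\left(J \right)} = \sqrt{2 J} = \sqrt{2} \sqrt{J}$)
$l{\left(E,m \right)} = m + m^{2}$ ($l{\left(E,m \right)} = m^{2} + m = m + m^{2}$)
$s{\left(o \right)} = - 15 o - 5 o \left(1 + o\right)$ ($s{\left(o \right)} = - 5 \left(o \left(1 + o\right) + \left(2 o + o\right)\right) = - 5 \left(o \left(1 + o\right) + 3 o\right) = - 5 \left(3 o + o \left(1 + o\right)\right) = - 15 o - 5 o \left(1 + o\right)$)
$\left(1287 - C{\left(j{\left(12 \right)},-71 \right)}\right) - s{\left(-82 \right)} = \left(1287 - \sqrt{2} \sqrt{12}\right) - 5 \left(-82\right) \left(-4 - -82\right) = \left(1287 - \sqrt{2} \cdot 2 \sqrt{3}\right) - 5 \left(-82\right) \left(-4 + 82\right) = \left(1287 - 2 \sqrt{6}\right) - 5 \left(-82\right) 78 = \left(1287 - 2 \sqrt{6}\right) - -31980 = \left(1287 - 2 \sqrt{6}\right) + 31980 = 33267 - 2 \sqrt{6}$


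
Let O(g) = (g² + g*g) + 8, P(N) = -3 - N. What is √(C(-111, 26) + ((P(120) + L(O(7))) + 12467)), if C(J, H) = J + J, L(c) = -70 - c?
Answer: √11946 ≈ 109.30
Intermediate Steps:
O(g) = 8 + 2*g² (O(g) = (g² + g²) + 8 = 2*g² + 8 = 8 + 2*g²)
C(J, H) = 2*J
√(C(-111, 26) + ((P(120) + L(O(7))) + 12467)) = √(2*(-111) + (((-3 - 1*120) + (-70 - (8 + 2*7²))) + 12467)) = √(-222 + (((-3 - 120) + (-70 - (8 + 2*49))) + 12467)) = √(-222 + ((-123 + (-70 - (8 + 98))) + 12467)) = √(-222 + ((-123 + (-70 - 1*106)) + 12467)) = √(-222 + ((-123 + (-70 - 106)) + 12467)) = √(-222 + ((-123 - 176) + 12467)) = √(-222 + (-299 + 12467)) = √(-222 + 12168) = √11946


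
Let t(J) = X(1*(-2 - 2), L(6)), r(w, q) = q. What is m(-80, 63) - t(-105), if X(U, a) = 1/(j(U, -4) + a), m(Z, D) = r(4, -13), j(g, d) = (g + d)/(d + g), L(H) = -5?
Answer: -51/4 ≈ -12.750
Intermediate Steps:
j(g, d) = 1 (j(g, d) = (d + g)/(d + g) = 1)
m(Z, D) = -13
X(U, a) = 1/(1 + a)
t(J) = -¼ (t(J) = 1/(1 - 5) = 1/(-4) = -¼)
m(-80, 63) - t(-105) = -13 - 1*(-¼) = -13 + ¼ = -51/4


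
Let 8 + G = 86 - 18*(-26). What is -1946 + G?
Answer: -1400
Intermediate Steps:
G = 546 (G = -8 + (86 - 18*(-26)) = -8 + (86 + 468) = -8 + 554 = 546)
-1946 + G = -1946 + 546 = -1400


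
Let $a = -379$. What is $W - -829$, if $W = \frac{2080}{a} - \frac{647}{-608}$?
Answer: $\frac{190008701}{230432} \approx 824.58$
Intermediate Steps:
$W = - \frac{1019427}{230432}$ ($W = \frac{2080}{-379} - \frac{647}{-608} = 2080 \left(- \frac{1}{379}\right) - - \frac{647}{608} = - \frac{2080}{379} + \frac{647}{608} = - \frac{1019427}{230432} \approx -4.424$)
$W - -829 = - \frac{1019427}{230432} - -829 = - \frac{1019427}{230432} + 829 = \frac{190008701}{230432}$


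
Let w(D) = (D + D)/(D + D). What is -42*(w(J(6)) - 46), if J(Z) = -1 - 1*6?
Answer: 1890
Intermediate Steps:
J(Z) = -7 (J(Z) = -1 - 6 = -7)
w(D) = 1 (w(D) = (2*D)/((2*D)) = (2*D)*(1/(2*D)) = 1)
-42*(w(J(6)) - 46) = -42*(1 - 46) = -42*(-45) = 1890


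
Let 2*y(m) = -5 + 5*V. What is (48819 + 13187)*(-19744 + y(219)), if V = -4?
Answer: -1225021539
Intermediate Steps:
y(m) = -25/2 (y(m) = (-5 + 5*(-4))/2 = (-5 - 20)/2 = (1/2)*(-25) = -25/2)
(48819 + 13187)*(-19744 + y(219)) = (48819 + 13187)*(-19744 - 25/2) = 62006*(-39513/2) = -1225021539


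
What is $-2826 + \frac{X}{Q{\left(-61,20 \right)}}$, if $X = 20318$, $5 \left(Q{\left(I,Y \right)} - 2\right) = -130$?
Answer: $- \frac{44071}{12} \approx -3672.6$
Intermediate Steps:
$Q{\left(I,Y \right)} = -24$ ($Q{\left(I,Y \right)} = 2 + \frac{1}{5} \left(-130\right) = 2 - 26 = -24$)
$-2826 + \frac{X}{Q{\left(-61,20 \right)}} = -2826 + \frac{20318}{-24} = -2826 + 20318 \left(- \frac{1}{24}\right) = -2826 - \frac{10159}{12} = - \frac{44071}{12}$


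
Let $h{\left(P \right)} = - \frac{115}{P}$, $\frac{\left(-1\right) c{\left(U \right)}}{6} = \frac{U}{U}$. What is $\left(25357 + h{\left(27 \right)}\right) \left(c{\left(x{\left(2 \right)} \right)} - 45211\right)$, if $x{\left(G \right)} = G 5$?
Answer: $- \frac{30952121708}{27} \approx -1.1464 \cdot 10^{9}$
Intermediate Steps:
$x{\left(G \right)} = 5 G$
$c{\left(U \right)} = -6$ ($c{\left(U \right)} = - 6 \frac{U}{U} = \left(-6\right) 1 = -6$)
$\left(25357 + h{\left(27 \right)}\right) \left(c{\left(x{\left(2 \right)} \right)} - 45211\right) = \left(25357 - \frac{115}{27}\right) \left(-6 - 45211\right) = \left(25357 - \frac{115}{27}\right) \left(-45217\right) = \frac{684524}{27} \left(-45217\right) = - \frac{30952121708}{27}$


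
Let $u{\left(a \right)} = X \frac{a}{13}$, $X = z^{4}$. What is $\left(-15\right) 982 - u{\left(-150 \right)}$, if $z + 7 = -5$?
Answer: $\frac{2918910}{13} \approx 2.2453 \cdot 10^{5}$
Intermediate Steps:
$z = -12$ ($z = -7 - 5 = -12$)
$X = 20736$ ($X = \left(-12\right)^{4} = 20736$)
$u{\left(a \right)} = \frac{20736 a}{13}$ ($u{\left(a \right)} = 20736 \frac{a}{13} = \frac{20736 a}{13}$)
$\left(-15\right) 982 - u{\left(-150 \right)} = \left(-15\right) 982 - \frac{20736}{13} \left(-150\right) = -14730 - - \frac{3110400}{13} = -14730 + \frac{3110400}{13} = \frac{2918910}{13}$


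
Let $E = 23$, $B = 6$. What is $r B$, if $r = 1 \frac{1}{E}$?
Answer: $\frac{6}{23} \approx 0.26087$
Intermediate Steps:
$r = \frac{1}{23}$ ($r = 1 \cdot \frac{1}{23} = \frac{1}{23} \approx 0.043478$)
$r B = \frac{1}{23} \cdot 6 = \frac{6}{23}$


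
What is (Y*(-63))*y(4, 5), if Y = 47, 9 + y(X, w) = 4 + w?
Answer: 0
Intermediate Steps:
y(X, w) = -5 + w (y(X, w) = -9 + (4 + w) = -5 + w)
(Y*(-63))*y(4, 5) = (47*(-63))*(-5 + 5) = -2961*0 = 0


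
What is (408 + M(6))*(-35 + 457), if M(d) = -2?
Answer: 171332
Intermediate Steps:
(408 + M(6))*(-35 + 457) = (408 - 2)*(-35 + 457) = 406*422 = 171332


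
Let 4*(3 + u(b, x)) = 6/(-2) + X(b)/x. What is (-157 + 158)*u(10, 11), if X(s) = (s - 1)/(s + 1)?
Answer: -903/242 ≈ -3.7314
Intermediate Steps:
X(s) = (-1 + s)/(1 + s)
u(b, x) = -15/4 + (-1 + b)/(4*x*(1 + b)) (u(b, x) = -3 + (6/(-2) + ((-1 + b)/(1 + b))/x)/4 = -3 + (6*(-1/2) + (-1 + b)/(x*(1 + b)))/4 = -3 + (-3 + (-1 + b)/(x*(1 + b)))/4 = -3 + (-3/4 + (-1 + b)/(4*x*(1 + b))) = -15/4 + (-1 + b)/(4*x*(1 + b)))
(-157 + 158)*u(10, 11) = (-157 + 158)*((1/4)*(-1 + 10 - 15*11*(1 + 10))/(11*(1 + 10))) = 1*((1/4)*(1/11)*(-1 + 10 - 15*11*11)/11) = 1*((1/4)*(1/11)*(1/11)*(-1 + 10 - 1815)) = 1*((1/4)*(1/11)*(1/11)*(-1806)) = 1*(-903/242) = -903/242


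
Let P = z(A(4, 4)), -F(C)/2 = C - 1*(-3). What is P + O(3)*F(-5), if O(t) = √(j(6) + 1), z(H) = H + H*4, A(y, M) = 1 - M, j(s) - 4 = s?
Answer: -15 + 4*√11 ≈ -1.7335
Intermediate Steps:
j(s) = 4 + s
z(H) = 5*H (z(H) = H + 4*H = 5*H)
F(C) = -6 - 2*C (F(C) = -2*(C - 1*(-3)) = -2*(C + 3) = -2*(3 + C) = -6 - 2*C)
P = -15 (P = 5*(1 - 1*4) = 5*(1 - 4) = 5*(-3) = -15)
O(t) = √11 (O(t) = √((4 + 6) + 1) = √(10 + 1) = √11)
P + O(3)*F(-5) = -15 + √11*(-6 - 2*(-5)) = -15 + √11*(-6 + 10) = -15 + √11*4 = -15 + 4*√11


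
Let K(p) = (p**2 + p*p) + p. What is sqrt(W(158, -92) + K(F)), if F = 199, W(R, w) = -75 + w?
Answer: sqrt(79234) ≈ 281.49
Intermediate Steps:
K(p) = p + 2*p**2 (K(p) = (p**2 + p**2) + p = 2*p**2 + p = p + 2*p**2)
sqrt(W(158, -92) + K(F)) = sqrt((-75 - 92) + 199*(1 + 2*199)) = sqrt(-167 + 199*(1 + 398)) = sqrt(-167 + 199*399) = sqrt(-167 + 79401) = sqrt(79234)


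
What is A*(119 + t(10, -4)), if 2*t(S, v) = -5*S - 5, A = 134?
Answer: 12261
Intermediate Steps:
t(S, v) = -5/2 - 5*S/2 (t(S, v) = (-5*S - 5)/2 = (-5 - 5*S)/2 = -5/2 - 5*S/2)
A*(119 + t(10, -4)) = 134*(119 + (-5/2 - 5/2*10)) = 134*(119 + (-5/2 - 25)) = 134*(119 - 55/2) = 134*(183/2) = 12261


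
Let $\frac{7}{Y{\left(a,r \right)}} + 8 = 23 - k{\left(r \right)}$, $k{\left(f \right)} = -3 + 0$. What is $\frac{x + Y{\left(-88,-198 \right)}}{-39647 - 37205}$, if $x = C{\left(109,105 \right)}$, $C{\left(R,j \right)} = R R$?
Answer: $- \frac{213865}{1383336} \approx -0.1546$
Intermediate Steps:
$k{\left(f \right)} = -3$
$C{\left(R,j \right)} = R^{2}$
$Y{\left(a,r \right)} = \frac{7}{18}$ ($Y{\left(a,r \right)} = \frac{7}{-8 + \left(23 - -3\right)} = \frac{7}{-8 + \left(23 + 3\right)} = \frac{7}{-8 + 26} = \frac{7}{18}$)
$x = 11881$ ($x = 109^{2} = 11881$)
$\frac{x + Y{\left(-88,-198 \right)}}{-39647 - 37205} = \frac{11881 + \frac{7}{18}}{-39647 - 37205} = \frac{213865}{18 \left(-76852\right)} = \frac{213865}{18} \left(- \frac{1}{76852}\right) = - \frac{213865}{1383336}$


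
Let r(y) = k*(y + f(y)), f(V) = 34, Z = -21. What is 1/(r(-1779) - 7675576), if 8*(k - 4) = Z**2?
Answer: -8/62229993 ≈ -1.2856e-7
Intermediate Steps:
k = 473/8 (k = 4 + (1/8)*(-21)**2 = 4 + (1/8)*441 = 4 + 441/8 = 473/8 ≈ 59.125)
r(y) = 8041/4 + 473*y/8 (r(y) = 473*(y + 34)/8 = 473*(34 + y)/8 = 8041/4 + 473*y/8)
1/(r(-1779) - 7675576) = 1/((8041/4 + (473/8)*(-1779)) - 7675576) = 1/((8041/4 - 841467/8) - 7675576) = 1/(-825385/8 - 7675576) = 1/(-62229993/8) = -8/62229993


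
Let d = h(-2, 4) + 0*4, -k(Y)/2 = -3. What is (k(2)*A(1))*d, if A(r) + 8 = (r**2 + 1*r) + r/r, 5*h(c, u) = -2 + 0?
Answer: 12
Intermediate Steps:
h(c, u) = -2/5 (h(c, u) = (-2 + 0)/5 = (1/5)*(-2) = -2/5)
k(Y) = 6 (k(Y) = -2*(-3) = 6)
A(r) = -7 + r + r**2 (A(r) = -8 + ((r**2 + 1*r) + r/r) = -8 + ((r**2 + r) + 1) = -8 + ((r + r**2) + 1) = -8 + (1 + r + r**2) = -7 + r + r**2)
d = -2/5 (d = -2/5 + 0*4 = -2/5 + 0 = -2/5 ≈ -0.40000)
(k(2)*A(1))*d = (6*(-7 + 1 + 1**2))*(-2/5) = (6*(-7 + 1 + 1))*(-2/5) = (6*(-5))*(-2/5) = -30*(-2/5) = 12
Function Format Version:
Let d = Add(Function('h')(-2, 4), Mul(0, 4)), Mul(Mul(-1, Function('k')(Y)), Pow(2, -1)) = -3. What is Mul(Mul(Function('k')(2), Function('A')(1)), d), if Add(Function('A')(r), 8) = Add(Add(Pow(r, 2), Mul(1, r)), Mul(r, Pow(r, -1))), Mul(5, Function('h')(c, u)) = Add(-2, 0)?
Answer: 12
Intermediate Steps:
Function('h')(c, u) = Rational(-2, 5) (Function('h')(c, u) = Mul(Rational(1, 5), Add(-2, 0)) = Mul(Rational(1, 5), -2) = Rational(-2, 5))
Function('k')(Y) = 6 (Function('k')(Y) = Mul(-2, -3) = 6)
Function('A')(r) = Add(-7, r, Pow(r, 2)) (Function('A')(r) = Add(-8, Add(Add(Pow(r, 2), Mul(1, r)), Mul(r, Pow(r, -1)))) = Add(-8, Add(Add(Pow(r, 2), r), 1)) = Add(-8, Add(Add(r, Pow(r, 2)), 1)) = Add(-8, Add(1, r, Pow(r, 2))) = Add(-7, r, Pow(r, 2)))
d = Rational(-2, 5) (d = Add(Rational(-2, 5), Mul(0, 4)) = Add(Rational(-2, 5), 0) = Rational(-2, 5) ≈ -0.40000)
Mul(Mul(Function('k')(2), Function('A')(1)), d) = Mul(Mul(6, Add(-7, 1, Pow(1, 2))), Rational(-2, 5)) = Mul(Mul(6, Add(-7, 1, 1)), Rational(-2, 5)) = Mul(Mul(6, -5), Rational(-2, 5)) = Mul(-30, Rational(-2, 5)) = 12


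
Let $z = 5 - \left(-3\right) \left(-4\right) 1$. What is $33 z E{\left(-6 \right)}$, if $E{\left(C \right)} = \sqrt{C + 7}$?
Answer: $-231$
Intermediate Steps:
$E{\left(C \right)} = \sqrt{7 + C}$
$z = -7$ ($z = 5 - 12 \cdot 1 = 5 - 12 = -7$)
$33 z E{\left(-6 \right)} = 33 \left(-7\right) \sqrt{7 - 6} = - 231 \sqrt{1} = \left(-231\right) 1 = -231$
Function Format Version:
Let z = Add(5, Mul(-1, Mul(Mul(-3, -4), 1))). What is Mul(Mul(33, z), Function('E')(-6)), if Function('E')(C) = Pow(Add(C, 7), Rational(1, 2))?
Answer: -231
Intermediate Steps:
Function('E')(C) = Pow(Add(7, C), Rational(1, 2))
z = -7 (z = Add(5, Mul(-1, Mul(12, 1))) = Add(5, Mul(-1, 12)) = Add(5, -12) = -7)
Mul(Mul(33, z), Function('E')(-6)) = Mul(Mul(33, -7), Pow(Add(7, -6), Rational(1, 2))) = Mul(-231, Pow(1, Rational(1, 2))) = Mul(-231, 1) = -231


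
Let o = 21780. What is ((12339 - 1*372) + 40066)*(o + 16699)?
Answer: 2002177807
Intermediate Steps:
((12339 - 1*372) + 40066)*(o + 16699) = ((12339 - 1*372) + 40066)*(21780 + 16699) = ((12339 - 372) + 40066)*38479 = (11967 + 40066)*38479 = 52033*38479 = 2002177807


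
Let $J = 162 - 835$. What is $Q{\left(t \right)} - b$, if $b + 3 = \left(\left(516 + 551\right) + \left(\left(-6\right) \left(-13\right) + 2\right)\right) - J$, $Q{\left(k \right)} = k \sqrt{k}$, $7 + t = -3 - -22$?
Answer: $-1817 + 24 \sqrt{3} \approx -1775.4$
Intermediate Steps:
$t = 12$ ($t = -7 - -19 = -7 + \left(-3 + 22\right) = -7 + 19 = 12$)
$J = -673$
$Q{\left(k \right)} = k^{\frac{3}{2}}$
$b = 1817$ ($b = -3 + \left(\left(\left(516 + 551\right) + \left(\left(-6\right) \left(-13\right) + 2\right)\right) - -673\right) = -3 + \left(\left(1067 + \left(78 + 2\right)\right) + 673\right) = -3 + \left(\left(1067 + 80\right) + 673\right) = -3 + \left(1147 + 673\right) = -3 + 1820 = 1817$)
$Q{\left(t \right)} - b = 12^{\frac{3}{2}} - 1817 = 24 \sqrt{3} - 1817 = -1817 + 24 \sqrt{3}$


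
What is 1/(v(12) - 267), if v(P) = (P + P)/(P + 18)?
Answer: -5/1331 ≈ -0.0037566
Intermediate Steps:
v(P) = 2*P/(18 + P) (v(P) = (2*P)/(18 + P) = 2*P/(18 + P))
1/(v(12) - 267) = 1/(2*12/(18 + 12) - 267) = 1/(2*12/30 - 267) = 1/(2*12*(1/30) - 267) = 1/(4/5 - 267) = 1/(-1331/5) = -5/1331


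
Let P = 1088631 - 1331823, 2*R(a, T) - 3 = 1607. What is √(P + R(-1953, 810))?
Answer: I*√242387 ≈ 492.33*I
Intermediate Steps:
R(a, T) = 805 (R(a, T) = 3/2 + (½)*1607 = 3/2 + 1607/2 = 805)
P = -243192
√(P + R(-1953, 810)) = √(-243192 + 805) = √(-242387) = I*√242387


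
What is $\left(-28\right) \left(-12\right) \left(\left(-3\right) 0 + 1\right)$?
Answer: $336$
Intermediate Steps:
$\left(-28\right) \left(-12\right) \left(\left(-3\right) 0 + 1\right) = 336 \left(0 + 1\right) = 336 \cdot 1 = 336$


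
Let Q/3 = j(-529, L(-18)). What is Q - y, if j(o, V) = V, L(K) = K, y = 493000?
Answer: -493054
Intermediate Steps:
Q = -54 (Q = 3*(-18) = -54)
Q - y = -54 - 1*493000 = -54 - 493000 = -493054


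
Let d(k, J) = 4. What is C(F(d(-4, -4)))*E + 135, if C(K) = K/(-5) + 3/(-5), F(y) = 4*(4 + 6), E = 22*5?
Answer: -811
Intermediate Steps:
E = 110
F(y) = 40 (F(y) = 4*10 = 40)
C(K) = -⅗ - K/5 (C(K) = K*(-⅕) + 3*(-⅕) = -K/5 - ⅗ = -⅗ - K/5)
C(F(d(-4, -4)))*E + 135 = (-⅗ - ⅕*40)*110 + 135 = (-⅗ - 8)*110 + 135 = -43/5*110 + 135 = -946 + 135 = -811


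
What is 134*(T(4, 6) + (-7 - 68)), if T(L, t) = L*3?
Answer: -8442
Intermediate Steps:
T(L, t) = 3*L
134*(T(4, 6) + (-7 - 68)) = 134*(3*4 + (-7 - 68)) = 134*(12 - 75) = 134*(-63) = -8442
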